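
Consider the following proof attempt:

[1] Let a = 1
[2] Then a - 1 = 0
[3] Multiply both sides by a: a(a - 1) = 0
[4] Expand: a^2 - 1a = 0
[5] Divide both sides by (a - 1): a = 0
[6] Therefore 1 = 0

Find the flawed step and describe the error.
Step 5: Divide both sides by (a - 1): a = 0

Step 5 divides both sides by (a - 1). However, since a = 1, we have (a - 1) = 0. Division by zero is undefined, making this step invalid.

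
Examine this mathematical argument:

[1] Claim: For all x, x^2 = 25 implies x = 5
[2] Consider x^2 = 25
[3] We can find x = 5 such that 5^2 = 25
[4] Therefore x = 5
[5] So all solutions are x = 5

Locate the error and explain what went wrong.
Step 4: Therefore x = 5

Step 4 incorrectly concludes that x = 5 is the only solution. The proof shows that x = 5 is A solution (existence), but does not show it is the ONLY solution (uniqueness). In fact, x = -5 is also a solution since (-5)^2 = 25. Finding one solution doesn't prove there are no others.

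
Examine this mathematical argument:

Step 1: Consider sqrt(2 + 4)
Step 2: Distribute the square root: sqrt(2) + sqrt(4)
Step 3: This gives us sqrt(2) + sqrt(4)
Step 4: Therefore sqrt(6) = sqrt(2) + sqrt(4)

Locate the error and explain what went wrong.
Step 2: Distribute the square root: sqrt(2) + sqrt(4)

Step 2 incorrectly 'distributes' the square root over addition. The square root function does not distribute: sqrt(a + b) ≠ sqrt(a) + sqrt(b). In fact, sqrt(2 + 4) = sqrt(6) ≈ 2.4495, while sqrt(2) + sqrt(4) ≈ 3.4142.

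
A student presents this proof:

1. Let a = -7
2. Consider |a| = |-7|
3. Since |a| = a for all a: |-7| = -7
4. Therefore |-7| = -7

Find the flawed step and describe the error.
Step 3: Since |a| = a for all a: |-7| = -7

Step 3 incorrectly states that |a| = a for all a. The correct definition is |a| = a when a >= 0, and |a| = -a when a < 0. Since -7 < 0, we have |-7| = -(-7) = 7, not -7.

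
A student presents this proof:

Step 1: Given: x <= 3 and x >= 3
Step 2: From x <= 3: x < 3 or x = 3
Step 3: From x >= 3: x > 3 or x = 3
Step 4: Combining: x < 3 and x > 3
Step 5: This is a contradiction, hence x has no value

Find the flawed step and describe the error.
Step 4: Combining: x < 3 and x > 3

Step 4 incorrectly combines the conditions. From x <= 3 and x >= 3, the intersection is x = 3. The error treats the 'or' cases as 'and' requirements. The correct conclusion is that x = 3 is the unique solution, not that no solution exists.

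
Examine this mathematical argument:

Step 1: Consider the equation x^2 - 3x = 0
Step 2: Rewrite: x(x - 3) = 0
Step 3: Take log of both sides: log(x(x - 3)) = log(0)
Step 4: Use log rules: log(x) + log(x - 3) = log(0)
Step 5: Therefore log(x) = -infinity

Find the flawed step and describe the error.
Step 3: Take log of both sides: log(x(x - 3)) = log(0)

Step 3 takes the logarithm of both sides, resulting in log(0) on the right side. The logarithm is only defined for positive numbers; log(0) is undefined (approaches negative infinity). This operation is invalid.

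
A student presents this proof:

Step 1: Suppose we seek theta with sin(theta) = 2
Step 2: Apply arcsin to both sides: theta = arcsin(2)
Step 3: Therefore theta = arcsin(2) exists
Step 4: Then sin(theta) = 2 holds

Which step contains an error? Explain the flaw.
Step 2: Apply arcsin to both sides: theta = arcsin(2)

Step 2 applies arcsin to 2. However, arcsin(x) is only defined for x in [-1, 1] because sin(theta) can only produce values in that range. Since |2| > 1, arcsin(2) is undefined. There is no angle whose sine equals 2.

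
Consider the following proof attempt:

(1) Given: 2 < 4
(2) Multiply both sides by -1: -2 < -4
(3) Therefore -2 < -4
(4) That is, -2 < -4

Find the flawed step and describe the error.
Step 2: Multiply both sides by -1: -2 < -4

Step 2 multiplies both sides by -1 but fails to reverse the inequality sign. When multiplying (or dividing) an inequality by a negative number, the direction must be reversed. Since 2 < 4, we should get -2 > -4, i.e., -2 > -4.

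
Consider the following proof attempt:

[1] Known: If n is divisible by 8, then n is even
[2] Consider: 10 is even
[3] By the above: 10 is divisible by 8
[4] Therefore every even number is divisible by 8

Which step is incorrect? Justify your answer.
Step 3: By the above: 10 is divisible by 8

Step 3 commits the fallacy of affirming the consequent. The known fact 'divisible by 8 → even' does NOT imply 'even → divisible by 8'. That would be the converse, which is false. For example, 10 is even but 10 ÷ 8 = 1.25, which is not an integer.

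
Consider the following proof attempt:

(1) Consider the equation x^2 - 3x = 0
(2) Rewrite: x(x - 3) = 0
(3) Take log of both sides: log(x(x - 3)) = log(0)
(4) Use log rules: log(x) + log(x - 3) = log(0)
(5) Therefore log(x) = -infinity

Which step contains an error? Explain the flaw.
Step 3: Take log of both sides: log(x(x - 3)) = log(0)

Step 3 takes the logarithm of both sides, resulting in log(0) on the right side. The logarithm is only defined for positive numbers; log(0) is undefined (approaches negative infinity). This operation is invalid.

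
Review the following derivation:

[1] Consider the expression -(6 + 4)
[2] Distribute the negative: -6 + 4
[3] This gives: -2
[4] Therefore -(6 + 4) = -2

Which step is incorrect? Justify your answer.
Step 2: Distribute the negative: -6 + 4

Step 2 incorrectly distributes the negative sign. The correct distribution is -(6 + 4) = -6 - 4 = -10. The negative must be applied to both terms, not just the first. The error treats -(6 + 4) as -6 + 4, which equals -2 instead of -10.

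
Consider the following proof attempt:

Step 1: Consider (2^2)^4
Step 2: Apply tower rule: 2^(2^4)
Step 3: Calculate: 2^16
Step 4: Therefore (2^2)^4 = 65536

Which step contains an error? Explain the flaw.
Step 2: Apply tower rule: 2^(2^4)

Step 2 incorrectly states that (a^b)^c = a^(b^c). The correct rule is (a^b)^c = a^(b×c). The actual value is (2^2)^4 = 2^8 = 256, not 2^16 = 65536.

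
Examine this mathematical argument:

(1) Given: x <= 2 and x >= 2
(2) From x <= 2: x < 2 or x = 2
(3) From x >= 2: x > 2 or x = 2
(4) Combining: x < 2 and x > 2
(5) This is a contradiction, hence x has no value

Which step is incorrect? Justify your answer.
Step 4: Combining: x < 2 and x > 2

Step 4 incorrectly combines the conditions. From x <= 2 and x >= 2, the intersection is x = 2. The error treats the 'or' cases as 'and' requirements. The correct conclusion is that x = 2 is the unique solution, not that no solution exists.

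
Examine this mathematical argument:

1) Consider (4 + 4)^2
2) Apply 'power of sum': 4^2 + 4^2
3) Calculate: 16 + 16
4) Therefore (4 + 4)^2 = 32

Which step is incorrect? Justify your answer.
Step 2: Apply 'power of sum': 4^2 + 4^2

Step 2 incorrectly applies a non-existent rule '(a+b)^n = a^n + b^n'. This is false in general. The correct expansion uses the binomial theorem. The actual value is (4 + 4)^2 = 8^2 = 64, not 32.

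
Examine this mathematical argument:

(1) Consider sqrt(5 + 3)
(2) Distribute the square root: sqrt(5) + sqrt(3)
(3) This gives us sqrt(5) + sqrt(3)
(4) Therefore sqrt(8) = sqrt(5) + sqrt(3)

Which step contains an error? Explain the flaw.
Step 2: Distribute the square root: sqrt(5) + sqrt(3)

Step 2 incorrectly 'distributes' the square root over addition. The square root function does not distribute: sqrt(a + b) ≠ sqrt(a) + sqrt(b). In fact, sqrt(5 + 3) = sqrt(8) ≈ 2.8284, while sqrt(5) + sqrt(3) ≈ 3.9681.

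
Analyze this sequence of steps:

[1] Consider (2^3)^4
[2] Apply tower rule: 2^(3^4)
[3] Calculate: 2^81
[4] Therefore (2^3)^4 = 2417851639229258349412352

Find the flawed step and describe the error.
Step 2: Apply tower rule: 2^(3^4)

Step 2 incorrectly states that (a^b)^c = a^(b^c). The correct rule is (a^b)^c = a^(b×c). The actual value is (2^3)^4 = 2^12 = 4096, not 2^81 = 2417851639229258349412352.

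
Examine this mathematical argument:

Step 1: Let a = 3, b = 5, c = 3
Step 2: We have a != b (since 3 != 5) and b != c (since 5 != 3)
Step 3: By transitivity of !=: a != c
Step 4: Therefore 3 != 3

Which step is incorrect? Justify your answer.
Step 3: By transitivity of !=: a != c

Step 3 incorrectly applies transitivity to the '!=' relation. Transitivity states: if a R b and b R c, then a R c. However, '!=' is not transitive. Counterexample: 3 != 5 and 5 != 3, but 3 = 3 (both equal 3). Transitivity holds for relations like <, <=, =, but not for !=.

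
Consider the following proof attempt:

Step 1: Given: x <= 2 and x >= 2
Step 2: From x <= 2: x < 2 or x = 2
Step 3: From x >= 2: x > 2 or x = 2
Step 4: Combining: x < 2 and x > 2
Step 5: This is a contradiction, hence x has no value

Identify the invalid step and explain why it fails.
Step 4: Combining: x < 2 and x > 2

Step 4 incorrectly combines the conditions. From x <= 2 and x >= 2, the intersection is x = 2. The error treats the 'or' cases as 'and' requirements. The correct conclusion is that x = 2 is the unique solution, not that no solution exists.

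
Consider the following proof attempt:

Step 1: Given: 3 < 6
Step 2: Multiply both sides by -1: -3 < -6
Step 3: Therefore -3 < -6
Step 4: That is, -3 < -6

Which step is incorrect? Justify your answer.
Step 2: Multiply both sides by -1: -3 < -6

Step 2 multiplies both sides by -1 but fails to reverse the inequality sign. When multiplying (or dividing) an inequality by a negative number, the direction must be reversed. Since 3 < 6, we should get -3 > -6, i.e., -3 > -6.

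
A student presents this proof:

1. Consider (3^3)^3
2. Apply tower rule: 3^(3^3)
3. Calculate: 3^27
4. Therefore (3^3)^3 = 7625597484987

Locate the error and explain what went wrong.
Step 2: Apply tower rule: 3^(3^3)

Step 2 incorrectly states that (a^b)^c = a^(b^c). The correct rule is (a^b)^c = a^(b×c). The actual value is (3^3)^3 = 3^9 = 19683, not 3^27 = 7625597484987.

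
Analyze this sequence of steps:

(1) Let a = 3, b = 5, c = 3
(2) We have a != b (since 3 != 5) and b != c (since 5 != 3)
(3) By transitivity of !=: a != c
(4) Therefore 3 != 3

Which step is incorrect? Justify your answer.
Step 3: By transitivity of !=: a != c

Step 3 incorrectly applies transitivity to the '!=' relation. Transitivity states: if a R b and b R c, then a R c. However, '!=' is not transitive. Counterexample: 3 != 5 and 5 != 3, but 3 = 3 (both equal 3). Transitivity holds for relations like <, <=, =, but not for !=.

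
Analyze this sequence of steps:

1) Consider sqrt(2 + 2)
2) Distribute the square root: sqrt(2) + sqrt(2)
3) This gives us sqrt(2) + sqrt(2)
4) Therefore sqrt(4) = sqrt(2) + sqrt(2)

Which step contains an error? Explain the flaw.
Step 2: Distribute the square root: sqrt(2) + sqrt(2)

Step 2 incorrectly 'distributes' the square root over addition. The square root function does not distribute: sqrt(a + b) ≠ sqrt(a) + sqrt(b). In fact, sqrt(2 + 2) = sqrt(4) ≈ 2.0000, while sqrt(2) + sqrt(2) ≈ 2.8284.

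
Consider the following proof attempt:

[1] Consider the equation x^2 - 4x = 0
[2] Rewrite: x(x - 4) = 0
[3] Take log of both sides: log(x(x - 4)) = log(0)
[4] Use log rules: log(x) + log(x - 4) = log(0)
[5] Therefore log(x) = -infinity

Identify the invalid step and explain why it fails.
Step 3: Take log of both sides: log(x(x - 4)) = log(0)

Step 3 takes the logarithm of both sides, resulting in log(0) on the right side. The logarithm is only defined for positive numbers; log(0) is undefined (approaches negative infinity). This operation is invalid.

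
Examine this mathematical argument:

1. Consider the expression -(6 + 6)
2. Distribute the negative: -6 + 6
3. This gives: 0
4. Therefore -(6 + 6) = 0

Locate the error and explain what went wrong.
Step 2: Distribute the negative: -6 + 6

Step 2 incorrectly distributes the negative sign. The correct distribution is -(6 + 6) = -6 - 6 = -12. The negative must be applied to both terms, not just the first. The error treats -(6 + 6) as -6 + 6, which equals 0 instead of -12.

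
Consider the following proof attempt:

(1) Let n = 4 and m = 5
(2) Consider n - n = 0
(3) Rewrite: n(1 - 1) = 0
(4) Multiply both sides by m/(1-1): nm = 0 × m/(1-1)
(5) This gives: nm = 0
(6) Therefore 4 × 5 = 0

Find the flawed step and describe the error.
Step 4: Multiply both sides by m/(1-1): nm = 0 × m/(1-1)

Step 4 multiplies both sides by m/(1-1). However, 1-1 = 0, so this is multiplication by m/0, which is undefined. We cannot multiply by an undefined expression.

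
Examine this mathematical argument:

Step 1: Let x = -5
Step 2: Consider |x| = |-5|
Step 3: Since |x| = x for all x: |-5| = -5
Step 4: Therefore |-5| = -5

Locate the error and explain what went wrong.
Step 3: Since |x| = x for all x: |-5| = -5

Step 3 incorrectly states that |x| = x for all x. The correct definition is |x| = x when x >= 0, and |x| = -x when x < 0. Since -5 < 0, we have |-5| = -(-5) = 5, not -5.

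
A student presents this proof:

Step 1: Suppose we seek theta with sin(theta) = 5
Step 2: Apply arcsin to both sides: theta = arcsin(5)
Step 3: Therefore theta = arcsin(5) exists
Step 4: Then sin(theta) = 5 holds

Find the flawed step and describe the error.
Step 2: Apply arcsin to both sides: theta = arcsin(5)

Step 2 applies arcsin to 5. However, arcsin(x) is only defined for x in [-1, 1] because sin(theta) can only produce values in that range. Since |5| > 1, arcsin(5) is undefined. There is no angle whose sine equals 5.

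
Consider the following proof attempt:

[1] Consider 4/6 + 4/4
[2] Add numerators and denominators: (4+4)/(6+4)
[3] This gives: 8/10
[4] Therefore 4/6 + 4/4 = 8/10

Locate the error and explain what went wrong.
Step 2: Add numerators and denominators: (4+4)/(6+4)

Step 2 incorrectly adds fractions by separately adding numerators and denominators. This is wrong. The correct method requires a common denominator: 4/6 + 4/4 = (4×4 + 4×6)/(6×4) = 40/24 = 5/3. The method used gives 8/10, which is different.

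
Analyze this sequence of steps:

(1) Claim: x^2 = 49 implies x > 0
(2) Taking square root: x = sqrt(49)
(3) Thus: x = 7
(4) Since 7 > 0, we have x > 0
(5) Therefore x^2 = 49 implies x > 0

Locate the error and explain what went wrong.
Step 2: Taking square root: x = sqrt(49)

Step 2 takes the square root and assumes the positive root only. The equation x^2 = 49 actually has two solutions: x = 7 and x = -7. The proof silently assumes x > 0 without justification, then uses this assumption to conclude x > 0, which is circular. The counterexample x = -7 shows the claim is false.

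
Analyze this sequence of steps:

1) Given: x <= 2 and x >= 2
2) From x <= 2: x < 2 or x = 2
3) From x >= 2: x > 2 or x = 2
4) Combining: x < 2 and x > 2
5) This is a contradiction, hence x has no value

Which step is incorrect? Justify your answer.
Step 4: Combining: x < 2 and x > 2

Step 4 incorrectly combines the conditions. From x <= 2 and x >= 2, the intersection is x = 2. The error treats the 'or' cases as 'and' requirements. The correct conclusion is that x = 2 is the unique solution, not that no solution exists.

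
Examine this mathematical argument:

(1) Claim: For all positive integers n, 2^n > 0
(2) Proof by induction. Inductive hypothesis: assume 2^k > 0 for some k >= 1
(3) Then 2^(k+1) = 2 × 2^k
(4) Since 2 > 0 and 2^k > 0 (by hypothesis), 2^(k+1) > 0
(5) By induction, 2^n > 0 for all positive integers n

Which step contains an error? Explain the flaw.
Step 5: By induction, 2^n > 0 for all positive integers n

Step 5 concludes the proof by induction, but no base case was ever established. A valid induction proof requires: (1) a base case proving 2^1 > 0, and (2) an inductive step showing IF 2^k > 0 THEN 2^(k+1) > 0. Steps 2-4 correctly establish the inductive step, but without the base case the conclusion in step 5 does not follow.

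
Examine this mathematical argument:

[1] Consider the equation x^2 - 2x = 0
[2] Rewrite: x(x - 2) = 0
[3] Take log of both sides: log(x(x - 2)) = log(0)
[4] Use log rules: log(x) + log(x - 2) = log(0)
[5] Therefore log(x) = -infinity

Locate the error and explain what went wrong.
Step 3: Take log of both sides: log(x(x - 2)) = log(0)

Step 3 takes the logarithm of both sides, resulting in log(0) on the right side. The logarithm is only defined for positive numbers; log(0) is undefined (approaches negative infinity). This operation is invalid.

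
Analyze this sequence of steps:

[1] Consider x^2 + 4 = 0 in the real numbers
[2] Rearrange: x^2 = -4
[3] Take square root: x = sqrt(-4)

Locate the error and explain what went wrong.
Step 3: Take square root: x = sqrt(-4)

Step 3 takes the square root of -4, which is negative. In the real number system, the square root of a negative number is undefined. The equation x^2 + 4 = 0 has no real solutions. Square roots of negative numbers only exist in the complex numbers.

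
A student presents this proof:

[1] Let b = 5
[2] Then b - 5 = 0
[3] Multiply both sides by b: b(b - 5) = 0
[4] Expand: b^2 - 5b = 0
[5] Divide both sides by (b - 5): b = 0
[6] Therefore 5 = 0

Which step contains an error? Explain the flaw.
Step 5: Divide both sides by (b - 5): b = 0

Step 5 divides both sides by (b - 5). However, since b = 5, we have (b - 5) = 0. Division by zero is undefined, making this step invalid.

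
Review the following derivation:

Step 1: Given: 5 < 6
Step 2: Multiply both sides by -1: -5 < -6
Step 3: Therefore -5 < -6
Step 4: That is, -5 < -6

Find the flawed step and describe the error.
Step 2: Multiply both sides by -1: -5 < -6

Step 2 multiplies both sides by -1 but fails to reverse the inequality sign. When multiplying (or dividing) an inequality by a negative number, the direction must be reversed. Since 5 < 6, we should get -5 > -6, i.e., -5 > -6.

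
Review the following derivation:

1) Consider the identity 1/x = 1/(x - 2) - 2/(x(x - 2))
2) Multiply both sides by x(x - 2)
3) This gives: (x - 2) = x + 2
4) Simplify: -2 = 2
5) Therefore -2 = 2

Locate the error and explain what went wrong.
Step 3: This gives: (x - 2) = x + 2

Step 3 makes a sign error when clearing denominators. Multiplying -2/(x(x - 2)) by x(x - 2) gives -2, not +2. The correct result is (x - 2) = x - 2, which is trivially true, not (x - 2) = x + 2. (Step 1 is a valid identity: 1/(x - 2) - 2/(x(x - 2)) = (x - 2)/(x(x - 2)) = 1/x.)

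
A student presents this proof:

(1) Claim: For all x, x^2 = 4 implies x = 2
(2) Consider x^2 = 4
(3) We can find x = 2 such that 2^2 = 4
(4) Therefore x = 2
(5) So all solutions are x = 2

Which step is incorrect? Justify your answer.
Step 4: Therefore x = 2

Step 4 incorrectly concludes that x = 2 is the only solution. The proof shows that x = 2 is A solution (existence), but does not show it is the ONLY solution (uniqueness). In fact, x = -2 is also a solution since (-2)^2 = 4. Finding one solution doesn't prove there are no others.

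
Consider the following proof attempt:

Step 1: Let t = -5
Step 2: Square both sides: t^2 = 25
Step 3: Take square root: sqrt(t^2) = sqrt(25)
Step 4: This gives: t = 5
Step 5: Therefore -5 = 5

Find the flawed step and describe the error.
Step 4: This gives: t = 5

Step 4 incorrectly states that sqrt(t^2) = t. The correct identity is sqrt(t^2) = |t|. Since t = -5 < 0, we have sqrt(t^2) = |-5| = 5, not t = -5.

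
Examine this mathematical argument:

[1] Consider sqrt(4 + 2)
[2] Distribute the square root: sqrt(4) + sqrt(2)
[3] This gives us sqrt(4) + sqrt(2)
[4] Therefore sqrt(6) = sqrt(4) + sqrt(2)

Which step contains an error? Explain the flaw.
Step 2: Distribute the square root: sqrt(4) + sqrt(2)

Step 2 incorrectly 'distributes' the square root over addition. The square root function does not distribute: sqrt(a + b) ≠ sqrt(a) + sqrt(b). In fact, sqrt(4 + 2) = sqrt(6) ≈ 2.4495, while sqrt(4) + sqrt(2) ≈ 3.4142.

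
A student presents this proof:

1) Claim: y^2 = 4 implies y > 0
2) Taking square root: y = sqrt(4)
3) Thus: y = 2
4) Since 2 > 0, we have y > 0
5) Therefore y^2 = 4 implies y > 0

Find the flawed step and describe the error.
Step 2: Taking square root: y = sqrt(4)

Step 2 takes the square root and assumes the positive root only. The equation y^2 = 4 actually has two solutions: y = 2 and y = -2. The proof silently assumes y > 0 without justification, then uses this assumption to conclude y > 0, which is circular. The counterexample y = -2 shows the claim is false.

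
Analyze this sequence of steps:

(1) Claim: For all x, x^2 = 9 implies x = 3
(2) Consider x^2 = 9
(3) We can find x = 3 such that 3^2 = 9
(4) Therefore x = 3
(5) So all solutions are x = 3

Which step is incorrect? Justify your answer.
Step 4: Therefore x = 3

Step 4 incorrectly concludes that x = 3 is the only solution. The proof shows that x = 3 is A solution (existence), but does not show it is the ONLY solution (uniqueness). In fact, x = -3 is also a solution since (-3)^2 = 9. Finding one solution doesn't prove there are no others.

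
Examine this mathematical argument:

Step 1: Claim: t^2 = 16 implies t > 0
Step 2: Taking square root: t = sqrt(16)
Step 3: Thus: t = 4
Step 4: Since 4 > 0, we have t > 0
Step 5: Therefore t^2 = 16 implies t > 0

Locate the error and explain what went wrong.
Step 2: Taking square root: t = sqrt(16)

Step 2 takes the square root and assumes the positive root only. The equation t^2 = 16 actually has two solutions: t = 4 and t = -4. The proof silently assumes t > 0 without justification, then uses this assumption to conclude t > 0, which is circular. The counterexample t = -4 shows the claim is false.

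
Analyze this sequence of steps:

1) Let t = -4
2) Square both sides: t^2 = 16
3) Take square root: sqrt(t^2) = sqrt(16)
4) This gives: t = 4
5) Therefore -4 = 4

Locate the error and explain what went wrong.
Step 4: This gives: t = 4

Step 4 incorrectly states that sqrt(t^2) = t. The correct identity is sqrt(t^2) = |t|. Since t = -4 < 0, we have sqrt(t^2) = |-4| = 4, not t = -4.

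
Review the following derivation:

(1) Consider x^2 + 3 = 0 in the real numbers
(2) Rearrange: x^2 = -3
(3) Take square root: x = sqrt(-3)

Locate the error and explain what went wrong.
Step 3: Take square root: x = sqrt(-3)

Step 3 takes the square root of -3, which is negative. In the real number system, the square root of a negative number is undefined. The equation x^2 + 3 = 0 has no real solutions. Square roots of negative numbers only exist in the complex numbers.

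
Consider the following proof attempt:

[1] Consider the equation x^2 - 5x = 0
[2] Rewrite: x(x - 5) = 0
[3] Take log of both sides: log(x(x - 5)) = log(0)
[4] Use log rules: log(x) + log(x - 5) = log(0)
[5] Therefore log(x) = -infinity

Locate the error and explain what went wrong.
Step 3: Take log of both sides: log(x(x - 5)) = log(0)

Step 3 takes the logarithm of both sides, resulting in log(0) on the right side. The logarithm is only defined for positive numbers; log(0) is undefined (approaches negative infinity). This operation is invalid.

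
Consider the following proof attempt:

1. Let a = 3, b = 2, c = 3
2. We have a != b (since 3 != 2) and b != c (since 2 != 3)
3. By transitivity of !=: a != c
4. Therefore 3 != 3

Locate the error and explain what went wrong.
Step 3: By transitivity of !=: a != c

Step 3 incorrectly applies transitivity to the '!=' relation. Transitivity states: if a R b and b R c, then a R c. However, '!=' is not transitive. Counterexample: 3 != 2 and 2 != 3, but 3 = 3 (both equal 3). Transitivity holds for relations like <, <=, =, but not for !=.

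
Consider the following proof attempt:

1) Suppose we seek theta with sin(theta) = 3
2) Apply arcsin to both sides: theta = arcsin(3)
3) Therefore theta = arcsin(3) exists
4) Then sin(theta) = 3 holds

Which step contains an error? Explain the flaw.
Step 2: Apply arcsin to both sides: theta = arcsin(3)

Step 2 applies arcsin to 3. However, arcsin(x) is only defined for x in [-1, 1] because sin(theta) can only produce values in that range. Since |3| > 1, arcsin(3) is undefined. There is no angle whose sine equals 3.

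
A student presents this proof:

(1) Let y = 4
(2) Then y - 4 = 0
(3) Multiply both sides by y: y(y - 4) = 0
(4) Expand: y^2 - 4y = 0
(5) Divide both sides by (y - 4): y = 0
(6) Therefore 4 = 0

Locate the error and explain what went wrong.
Step 5: Divide both sides by (y - 4): y = 0

Step 5 divides both sides by (y - 4). However, since y = 4, we have (y - 4) = 0. Division by zero is undefined, making this step invalid.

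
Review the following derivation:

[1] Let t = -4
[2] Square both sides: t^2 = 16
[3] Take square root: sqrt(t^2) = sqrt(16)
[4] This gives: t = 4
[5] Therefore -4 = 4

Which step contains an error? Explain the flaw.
Step 4: This gives: t = 4

Step 4 incorrectly states that sqrt(t^2) = t. The correct identity is sqrt(t^2) = |t|. Since t = -4 < 0, we have sqrt(t^2) = |-4| = 4, not t = -4.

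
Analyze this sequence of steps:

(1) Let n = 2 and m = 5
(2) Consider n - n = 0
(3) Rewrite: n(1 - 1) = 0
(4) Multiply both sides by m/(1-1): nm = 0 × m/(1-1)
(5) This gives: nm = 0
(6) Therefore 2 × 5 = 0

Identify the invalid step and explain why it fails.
Step 4: Multiply both sides by m/(1-1): nm = 0 × m/(1-1)

Step 4 multiplies both sides by m/(1-1). However, 1-1 = 0, so this is multiplication by m/0, which is undefined. We cannot multiply by an undefined expression.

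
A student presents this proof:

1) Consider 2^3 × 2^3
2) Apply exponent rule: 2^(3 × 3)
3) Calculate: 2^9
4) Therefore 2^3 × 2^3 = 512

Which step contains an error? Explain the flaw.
Step 2: Apply exponent rule: 2^(3 × 3)

Step 2 incorrectly states that a^b × a^c = a^(b×c). The correct rule is a^b × a^c = a^(b+c). The actual value is 2^3 × 2^3 = 2^6 = 64, not 2^9 = 512.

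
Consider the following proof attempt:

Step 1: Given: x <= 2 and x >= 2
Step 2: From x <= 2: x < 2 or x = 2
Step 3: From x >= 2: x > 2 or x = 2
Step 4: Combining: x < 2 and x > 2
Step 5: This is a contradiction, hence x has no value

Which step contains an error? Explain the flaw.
Step 4: Combining: x < 2 and x > 2

Step 4 incorrectly combines the conditions. From x <= 2 and x >= 2, the intersection is x = 2. The error treats the 'or' cases as 'and' requirements. The correct conclusion is that x = 2 is the unique solution, not that no solution exists.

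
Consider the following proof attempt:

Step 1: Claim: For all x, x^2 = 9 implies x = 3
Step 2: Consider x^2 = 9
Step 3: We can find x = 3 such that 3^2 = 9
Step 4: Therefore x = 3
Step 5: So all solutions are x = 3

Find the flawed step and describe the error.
Step 4: Therefore x = 3

Step 4 incorrectly concludes that x = 3 is the only solution. The proof shows that x = 3 is A solution (existence), but does not show it is the ONLY solution (uniqueness). In fact, x = -3 is also a solution since (-3)^2 = 9. Finding one solution doesn't prove there are no others.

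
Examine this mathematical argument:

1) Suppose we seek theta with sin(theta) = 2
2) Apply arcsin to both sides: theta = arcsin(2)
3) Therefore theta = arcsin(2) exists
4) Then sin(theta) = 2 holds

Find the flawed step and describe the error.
Step 2: Apply arcsin to both sides: theta = arcsin(2)

Step 2 applies arcsin to 2. However, arcsin(x) is only defined for x in [-1, 1] because sin(theta) can only produce values in that range. Since |2| > 1, arcsin(2) is undefined. There is no angle whose sine equals 2.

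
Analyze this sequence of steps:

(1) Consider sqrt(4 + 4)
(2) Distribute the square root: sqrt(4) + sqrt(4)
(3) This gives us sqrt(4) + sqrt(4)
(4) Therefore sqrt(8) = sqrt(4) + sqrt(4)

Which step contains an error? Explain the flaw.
Step 2: Distribute the square root: sqrt(4) + sqrt(4)

Step 2 incorrectly 'distributes' the square root over addition. The square root function does not distribute: sqrt(a + b) ≠ sqrt(a) + sqrt(b). In fact, sqrt(4 + 4) = sqrt(8) ≈ 2.8284, while sqrt(4) + sqrt(4) ≈ 4.0000.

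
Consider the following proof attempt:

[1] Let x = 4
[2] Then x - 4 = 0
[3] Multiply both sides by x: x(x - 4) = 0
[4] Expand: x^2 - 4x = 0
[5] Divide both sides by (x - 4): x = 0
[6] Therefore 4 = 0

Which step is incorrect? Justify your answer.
Step 5: Divide both sides by (x - 4): x = 0

Step 5 divides both sides by (x - 4). However, since x = 4, we have (x - 4) = 0. Division by zero is undefined, making this step invalid.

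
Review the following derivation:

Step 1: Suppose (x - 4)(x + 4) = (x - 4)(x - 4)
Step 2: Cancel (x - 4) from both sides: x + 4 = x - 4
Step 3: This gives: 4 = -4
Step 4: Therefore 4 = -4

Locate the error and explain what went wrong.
Step 2: Cancel (x - 4) from both sides: x + 4 = x - 4

Step 2 cancels (x - 4) from both sides. This is only valid if (x - 4) ≠ 0, i.e., x ≠ 4. When x = 4, both sides equal zero regardless of the other factors. The correct approach requires considering x = 4 as a separate case.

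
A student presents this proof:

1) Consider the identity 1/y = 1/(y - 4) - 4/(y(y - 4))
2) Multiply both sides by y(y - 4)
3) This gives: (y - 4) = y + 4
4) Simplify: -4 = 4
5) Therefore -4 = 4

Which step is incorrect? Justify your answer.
Step 3: This gives: (y - 4) = y + 4

Step 3 makes a sign error when clearing denominators. Multiplying -4/(y(y - 4)) by y(y - 4) gives -4, not +4. The correct result is (y - 4) = y - 4, which is trivially true, not (y - 4) = y + 4. (Step 1 is a valid identity: 1/(y - 4) - 4/(y(y - 4)) = (y - 4)/(y(y - 4)) = 1/y.)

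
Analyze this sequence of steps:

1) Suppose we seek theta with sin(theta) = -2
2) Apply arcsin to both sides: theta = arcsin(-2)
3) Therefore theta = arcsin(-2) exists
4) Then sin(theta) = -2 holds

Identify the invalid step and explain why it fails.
Step 2: Apply arcsin to both sides: theta = arcsin(-2)

Step 2 applies arcsin to -2. However, arcsin(x) is only defined for x in [-1, 1] because sin(theta) can only produce values in that range. Since |-2| > 1, arcsin(-2) is undefined. There is no angle whose sine equals -2.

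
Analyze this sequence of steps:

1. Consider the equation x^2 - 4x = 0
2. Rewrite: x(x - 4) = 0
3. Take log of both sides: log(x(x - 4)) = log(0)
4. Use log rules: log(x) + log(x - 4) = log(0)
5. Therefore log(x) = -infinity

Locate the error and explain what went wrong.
Step 3: Take log of both sides: log(x(x - 4)) = log(0)

Step 3 takes the logarithm of both sides, resulting in log(0) on the right side. The logarithm is only defined for positive numbers; log(0) is undefined (approaches negative infinity). This operation is invalid.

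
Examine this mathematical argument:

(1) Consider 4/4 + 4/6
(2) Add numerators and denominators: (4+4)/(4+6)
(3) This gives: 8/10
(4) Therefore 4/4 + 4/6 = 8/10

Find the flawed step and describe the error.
Step 2: Add numerators and denominators: (4+4)/(4+6)

Step 2 incorrectly adds fractions by separately adding numerators and denominators. This is wrong. The correct method requires a common denominator: 4/4 + 4/6 = (4×6 + 4×4)/(4×6) = 40/24 = 5/3. The method used gives 8/10, which is different.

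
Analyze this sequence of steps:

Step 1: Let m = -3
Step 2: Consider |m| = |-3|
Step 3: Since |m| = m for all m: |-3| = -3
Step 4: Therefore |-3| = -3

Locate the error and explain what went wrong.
Step 3: Since |m| = m for all m: |-3| = -3

Step 3 incorrectly states that |m| = m for all m. The correct definition is |m| = m when m >= 0, and |m| = -m when m < 0. Since -3 < 0, we have |-3| = -(-3) = 3, not -3.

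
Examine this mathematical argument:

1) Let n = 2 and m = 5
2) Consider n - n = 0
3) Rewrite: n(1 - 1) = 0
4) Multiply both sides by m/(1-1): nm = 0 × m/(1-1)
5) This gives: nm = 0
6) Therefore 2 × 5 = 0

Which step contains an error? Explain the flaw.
Step 4: Multiply both sides by m/(1-1): nm = 0 × m/(1-1)

Step 4 multiplies both sides by m/(1-1). However, 1-1 = 0, so this is multiplication by m/0, which is undefined. We cannot multiply by an undefined expression.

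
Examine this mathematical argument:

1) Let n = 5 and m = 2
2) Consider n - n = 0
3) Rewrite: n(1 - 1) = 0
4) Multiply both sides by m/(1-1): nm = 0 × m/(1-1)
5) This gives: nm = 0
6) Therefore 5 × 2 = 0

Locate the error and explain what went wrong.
Step 4: Multiply both sides by m/(1-1): nm = 0 × m/(1-1)

Step 4 multiplies both sides by m/(1-1). However, 1-1 = 0, so this is multiplication by m/0, which is undefined. We cannot multiply by an undefined expression.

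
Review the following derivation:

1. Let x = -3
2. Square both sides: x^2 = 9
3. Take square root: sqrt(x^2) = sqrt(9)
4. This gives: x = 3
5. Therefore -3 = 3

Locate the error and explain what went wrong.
Step 4: This gives: x = 3

Step 4 incorrectly states that sqrt(x^2) = x. The correct identity is sqrt(x^2) = |x|. Since x = -3 < 0, we have sqrt(x^2) = |-3| = 3, not x = -3.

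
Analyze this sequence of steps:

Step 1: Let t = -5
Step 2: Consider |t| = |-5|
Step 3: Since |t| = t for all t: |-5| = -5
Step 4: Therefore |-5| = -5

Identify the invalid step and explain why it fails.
Step 3: Since |t| = t for all t: |-5| = -5

Step 3 incorrectly states that |t| = t for all t. The correct definition is |t| = t when t >= 0, and |t| = -t when t < 0. Since -5 < 0, we have |-5| = -(-5) = 5, not -5.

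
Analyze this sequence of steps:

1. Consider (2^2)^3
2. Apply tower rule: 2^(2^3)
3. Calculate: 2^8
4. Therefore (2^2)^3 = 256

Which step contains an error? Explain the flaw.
Step 2: Apply tower rule: 2^(2^3)

Step 2 incorrectly states that (a^b)^c = a^(b^c). The correct rule is (a^b)^c = a^(b×c). The actual value is (2^2)^3 = 2^6 = 64, not 2^8 = 256.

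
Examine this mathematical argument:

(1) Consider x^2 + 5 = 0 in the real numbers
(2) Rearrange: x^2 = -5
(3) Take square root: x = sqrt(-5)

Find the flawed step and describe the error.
Step 3: Take square root: x = sqrt(-5)

Step 3 takes the square root of -5, which is negative. In the real number system, the square root of a negative number is undefined. The equation x^2 + 5 = 0 has no real solutions. Square roots of negative numbers only exist in the complex numbers.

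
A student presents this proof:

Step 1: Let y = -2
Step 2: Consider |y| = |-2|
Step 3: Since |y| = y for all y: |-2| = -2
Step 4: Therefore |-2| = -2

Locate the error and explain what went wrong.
Step 3: Since |y| = y for all y: |-2| = -2

Step 3 incorrectly states that |y| = y for all y. The correct definition is |y| = y when y >= 0, and |y| = -y when y < 0. Since -2 < 0, we have |-2| = -(-2) = 2, not -2.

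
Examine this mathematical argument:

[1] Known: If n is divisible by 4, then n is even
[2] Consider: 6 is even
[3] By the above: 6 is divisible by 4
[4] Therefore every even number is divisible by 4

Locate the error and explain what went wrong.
Step 3: By the above: 6 is divisible by 4

Step 3 commits the fallacy of affirming the consequent. The known fact 'divisible by 4 → even' does NOT imply 'even → divisible by 4'. That would be the converse, which is false. For example, 6 is even but 6 ÷ 4 = 1.50, which is not an integer.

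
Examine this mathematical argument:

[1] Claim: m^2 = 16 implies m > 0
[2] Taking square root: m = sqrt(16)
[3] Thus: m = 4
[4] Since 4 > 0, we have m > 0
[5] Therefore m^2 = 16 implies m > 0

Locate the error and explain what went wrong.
Step 2: Taking square root: m = sqrt(16)

Step 2 takes the square root and assumes the positive root only. The equation m^2 = 16 actually has two solutions: m = 4 and m = -4. The proof silently assumes m > 0 without justification, then uses this assumption to conclude m > 0, which is circular. The counterexample m = -4 shows the claim is false.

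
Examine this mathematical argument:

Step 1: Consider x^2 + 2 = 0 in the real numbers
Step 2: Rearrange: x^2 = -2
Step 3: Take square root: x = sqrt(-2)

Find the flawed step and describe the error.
Step 3: Take square root: x = sqrt(-2)

Step 3 takes the square root of -2, which is negative. In the real number system, the square root of a negative number is undefined. The equation x^2 + 2 = 0 has no real solutions. Square roots of negative numbers only exist in the complex numbers.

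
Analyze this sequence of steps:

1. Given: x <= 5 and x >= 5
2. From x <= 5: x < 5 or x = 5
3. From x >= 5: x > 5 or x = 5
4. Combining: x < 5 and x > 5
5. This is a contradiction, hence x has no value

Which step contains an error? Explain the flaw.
Step 4: Combining: x < 5 and x > 5

Step 4 incorrectly combines the conditions. From x <= 5 and x >= 5, the intersection is x = 5. The error treats the 'or' cases as 'and' requirements. The correct conclusion is that x = 5 is the unique solution, not that no solution exists.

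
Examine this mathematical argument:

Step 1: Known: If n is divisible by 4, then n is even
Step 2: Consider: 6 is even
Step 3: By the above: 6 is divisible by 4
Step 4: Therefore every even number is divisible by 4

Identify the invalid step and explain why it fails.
Step 3: By the above: 6 is divisible by 4

Step 3 commits the fallacy of affirming the consequent. The known fact 'divisible by 4 → even' does NOT imply 'even → divisible by 4'. That would be the converse, which is false. For example, 6 is even but 6 ÷ 4 = 1.50, which is not an integer.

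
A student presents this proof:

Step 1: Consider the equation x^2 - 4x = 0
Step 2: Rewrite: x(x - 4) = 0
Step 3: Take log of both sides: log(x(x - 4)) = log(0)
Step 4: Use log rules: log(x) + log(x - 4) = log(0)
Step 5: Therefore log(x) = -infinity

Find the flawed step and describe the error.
Step 3: Take log of both sides: log(x(x - 4)) = log(0)

Step 3 takes the logarithm of both sides, resulting in log(0) on the right side. The logarithm is only defined for positive numbers; log(0) is undefined (approaches negative infinity). This operation is invalid.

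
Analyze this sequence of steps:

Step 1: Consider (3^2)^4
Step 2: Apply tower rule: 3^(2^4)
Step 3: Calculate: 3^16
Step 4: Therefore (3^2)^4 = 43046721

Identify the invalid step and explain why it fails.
Step 2: Apply tower rule: 3^(2^4)

Step 2 incorrectly states that (a^b)^c = a^(b^c). The correct rule is (a^b)^c = a^(b×c). The actual value is (3^2)^4 = 3^8 = 6561, not 3^16 = 43046721.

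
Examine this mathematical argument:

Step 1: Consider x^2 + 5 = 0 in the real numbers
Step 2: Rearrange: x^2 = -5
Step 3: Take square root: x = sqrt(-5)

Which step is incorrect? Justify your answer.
Step 3: Take square root: x = sqrt(-5)

Step 3 takes the square root of -5, which is negative. In the real number system, the square root of a negative number is undefined. The equation x^2 + 5 = 0 has no real solutions. Square roots of negative numbers only exist in the complex numbers.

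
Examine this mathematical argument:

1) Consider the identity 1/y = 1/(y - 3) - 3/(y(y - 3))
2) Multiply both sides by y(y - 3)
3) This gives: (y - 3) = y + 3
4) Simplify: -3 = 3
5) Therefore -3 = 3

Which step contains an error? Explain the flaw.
Step 3: This gives: (y - 3) = y + 3

Step 3 makes a sign error when clearing denominators. Multiplying -3/(y(y - 3)) by y(y - 3) gives -3, not +3. The correct result is (y - 3) = y - 3, which is trivially true, not (y - 3) = y + 3. (Step 1 is a valid identity: 1/(y - 3) - 3/(y(y - 3)) = (y - 3)/(y(y - 3)) = 1/y.)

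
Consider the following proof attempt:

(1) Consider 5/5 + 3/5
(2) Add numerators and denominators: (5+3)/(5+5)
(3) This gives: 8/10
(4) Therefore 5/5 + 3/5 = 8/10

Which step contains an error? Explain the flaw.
Step 2: Add numerators and denominators: (5+3)/(5+5)

Step 2 incorrectly adds fractions by separately adding numerators and denominators. This is wrong. The correct method requires a common denominator: 5/5 + 3/5 = (5×5 + 3×5)/(5×5) = 40/25 = 8/5. The method used gives 8/10, which is different.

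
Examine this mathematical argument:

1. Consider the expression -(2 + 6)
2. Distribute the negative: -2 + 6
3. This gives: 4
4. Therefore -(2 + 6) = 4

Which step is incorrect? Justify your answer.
Step 2: Distribute the negative: -2 + 6

Step 2 incorrectly distributes the negative sign. The correct distribution is -(2 + 6) = -2 - 6 = -8. The negative must be applied to both terms, not just the first. The error treats -(2 + 6) as -2 + 6, which equals 4 instead of -8.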